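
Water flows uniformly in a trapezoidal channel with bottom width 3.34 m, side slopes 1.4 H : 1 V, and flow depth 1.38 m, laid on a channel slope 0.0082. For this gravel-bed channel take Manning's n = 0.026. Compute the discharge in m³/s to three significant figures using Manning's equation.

23.6 m³/s

A = (b + z·y)·y = (3.34 + 1.4×1.38)×1.38 = 7.275 m²
P = b + 2y√(1+z²) = 3.34 + 2×1.38×√(1+1.4²) = 8.088 m
R = A/P = 7.275/8.088 = 0.8995 m
Q = (1/n)·A·R^(2/3)·S^(1/2) = (1/0.026) × 7.275 × 0.8995^(2/3) × 0.0082^(1/2) = 23.61 m³/s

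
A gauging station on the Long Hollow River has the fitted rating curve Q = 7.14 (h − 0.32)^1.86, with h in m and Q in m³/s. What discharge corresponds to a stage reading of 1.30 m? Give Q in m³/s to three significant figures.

Q = 7.14 × (1.30 − 0.32)^1.86 = 7.14 × 0.98^1.86 = 6.877 m³/s

6.88 m³/s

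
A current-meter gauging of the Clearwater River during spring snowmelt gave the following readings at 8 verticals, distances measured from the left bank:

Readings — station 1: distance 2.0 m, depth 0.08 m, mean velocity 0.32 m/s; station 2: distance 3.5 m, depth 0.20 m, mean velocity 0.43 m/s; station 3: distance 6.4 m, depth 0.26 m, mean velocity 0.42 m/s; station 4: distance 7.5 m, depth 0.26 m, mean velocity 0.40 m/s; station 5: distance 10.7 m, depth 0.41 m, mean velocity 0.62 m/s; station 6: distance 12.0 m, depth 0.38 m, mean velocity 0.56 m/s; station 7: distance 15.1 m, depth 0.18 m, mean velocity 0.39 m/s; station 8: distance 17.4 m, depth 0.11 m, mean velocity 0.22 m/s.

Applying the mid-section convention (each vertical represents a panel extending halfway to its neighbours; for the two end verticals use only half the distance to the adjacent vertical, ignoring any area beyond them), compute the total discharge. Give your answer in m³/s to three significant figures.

w_1 = (3.5 − 2.0)/2 = 0.75 m; q_1 = 0.32 × 0.08 × 0.75 = 0.01920 m³/s
w_2 = (6.4 − 2.0)/2 = 2.2 m; q_2 = 0.43 × 0.20 × 2.2 = 0.1892 m³/s
w_3 = (7.5 − 3.5)/2 = 2 m; q_3 = 0.42 × 0.26 × 2 = 0.2184 m³/s
w_4 = (10.7 − 6.4)/2 = 2.15 m; q_4 = 0.40 × 0.26 × 2.15 = 0.2236 m³/s
w_5 = (12.0 − 7.5)/2 = 2.25 m; q_5 = 0.62 × 0.41 × 2.25 = 0.5720 m³/s
w_6 = (15.1 − 10.7)/2 = 2.2 m; q_6 = 0.56 × 0.38 × 2.2 = 0.4682 m³/s
w_7 = (17.4 − 12.0)/2 = 2.7 m; q_7 = 0.39 × 0.18 × 2.7 = 0.1895 m³/s
w_8 = (17.4 − 15.1)/2 = 1.15 m; q_8 = 0.22 × 0.11 × 1.15 = 0.02783 m³/s
Q = Σ qᵢ = 1.908 m³/s

1.91 m³/s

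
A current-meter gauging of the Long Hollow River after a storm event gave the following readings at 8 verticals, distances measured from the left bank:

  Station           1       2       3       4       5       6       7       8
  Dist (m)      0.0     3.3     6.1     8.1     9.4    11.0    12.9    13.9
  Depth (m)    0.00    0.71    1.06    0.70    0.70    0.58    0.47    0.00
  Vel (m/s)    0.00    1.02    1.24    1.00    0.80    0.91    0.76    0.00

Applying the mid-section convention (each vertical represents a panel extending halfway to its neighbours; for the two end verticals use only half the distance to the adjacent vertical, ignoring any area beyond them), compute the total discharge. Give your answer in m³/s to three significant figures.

8.77 m³/s

w_2 = (6.1 − 0.0)/2 = 3.05 m; q_2 = 1.02 × 0.71 × 3.05 = 2.209 m³/s
w_3 = (8.1 − 3.3)/2 = 2.4 m; q_3 = 1.24 × 1.06 × 2.4 = 3.155 m³/s
w_4 = (9.4 − 6.1)/2 = 1.65 m; q_4 = 1.00 × 0.70 × 1.65 = 1.155 m³/s
w_5 = (11.0 − 8.1)/2 = 1.45 m; q_5 = 0.80 × 0.70 × 1.45 = 0.8120 m³/s
w_6 = (12.9 − 9.4)/2 = 1.75 m; q_6 = 0.91 × 0.58 × 1.75 = 0.9237 m³/s
w_7 = (13.9 − 11.0)/2 = 1.45 m; q_7 = 0.76 × 0.47 × 1.45 = 0.5179 m³/s
Stations 1, 8 contribute zero (depth or velocity is 0).
Q = Σ qᵢ = 8.772 m³/s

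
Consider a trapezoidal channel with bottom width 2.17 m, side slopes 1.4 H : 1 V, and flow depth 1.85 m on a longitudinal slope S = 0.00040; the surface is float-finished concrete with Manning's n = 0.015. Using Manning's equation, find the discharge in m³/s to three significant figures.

A = (b + z·y)·y = (2.17 + 1.4×1.85)×1.85 = 8.806 m²
P = b + 2y√(1+z²) = 2.17 + 2×1.85×√(1+1.4²) = 8.536 m
R = A/P = 8.806/8.536 = 1.032 m
Q = (1/n)·A·R^(2/3)·S^(1/2) = (1/0.015) × 8.806 × 1.032^(2/3) × 0.00040^(1/2) = 11.99 m³/s

12.0 m³/s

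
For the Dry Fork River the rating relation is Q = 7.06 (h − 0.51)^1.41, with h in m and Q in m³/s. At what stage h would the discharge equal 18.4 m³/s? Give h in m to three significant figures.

h − h₀ = (Q/C)^(1/b) = (18.4/7.06)^(1/1.41) = 1.973 m
h = 0.51 + 1.973 = 2.483 m

2.48 m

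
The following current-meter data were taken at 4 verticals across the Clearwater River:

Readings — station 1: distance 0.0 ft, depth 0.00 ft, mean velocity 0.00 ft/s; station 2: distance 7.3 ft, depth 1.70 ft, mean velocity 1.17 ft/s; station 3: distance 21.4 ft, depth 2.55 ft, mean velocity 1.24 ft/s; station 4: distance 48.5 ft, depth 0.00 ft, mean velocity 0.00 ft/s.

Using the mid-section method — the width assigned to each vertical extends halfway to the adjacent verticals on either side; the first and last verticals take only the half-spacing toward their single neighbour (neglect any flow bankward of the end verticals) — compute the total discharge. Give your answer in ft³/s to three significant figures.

w_2 = (21.4 − 0.0)/2 = 10.7 ft; q_2 = 1.17 × 1.70 × 10.7 = 21.28 ft³/s
w_3 = (48.5 − 7.3)/2 = 20.6 ft; q_3 = 1.24 × 2.55 × 20.6 = 65.14 ft³/s
Stations 1, 4 contribute zero (depth or velocity is 0).
Q = Σ qᵢ = 86.42 ft³/s

86.4 ft³/s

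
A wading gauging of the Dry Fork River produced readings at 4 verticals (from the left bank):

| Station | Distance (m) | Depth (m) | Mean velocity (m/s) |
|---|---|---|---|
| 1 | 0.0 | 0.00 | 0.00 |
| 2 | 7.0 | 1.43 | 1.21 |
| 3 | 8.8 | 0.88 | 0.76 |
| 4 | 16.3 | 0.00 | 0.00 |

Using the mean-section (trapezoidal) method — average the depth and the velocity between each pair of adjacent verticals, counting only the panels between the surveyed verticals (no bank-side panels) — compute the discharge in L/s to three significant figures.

6330 L/s

Panel 1-2: Δb = 7 m, d̄ = (0.00+1.43)/2 = 0.715, v̄ = (0.00+1.21)/2 = 0.605 → q = 7×0.715×0.605 = 3.028 m³/s
Panel 2-3: Δb = 1.8 m, d̄ = (1.43+0.88)/2 = 1.155, v̄ = (1.21+0.76)/2 = 0.985 → q = 1.8×1.155×0.985 = 2.048 m³/s
Panel 3-4: Δb = 7.5 m, d̄ = (0.88+0.00)/2 = 0.44, v̄ = (0.76+0.00)/2 = 0.38 → q = 7.5×0.44×0.38 = 1.254 m³/s
Q = Σ q = 6.330 m³/s
= 6.330 × 1000 = 6330 L/s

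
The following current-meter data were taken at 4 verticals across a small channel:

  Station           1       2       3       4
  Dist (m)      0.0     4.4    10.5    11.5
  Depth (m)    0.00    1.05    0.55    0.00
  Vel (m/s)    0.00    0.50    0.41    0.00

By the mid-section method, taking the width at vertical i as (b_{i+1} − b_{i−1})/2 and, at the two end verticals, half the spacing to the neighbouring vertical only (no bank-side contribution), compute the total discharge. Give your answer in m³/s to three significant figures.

3.56 m³/s

w_2 = (10.5 − 0.0)/2 = 5.25 m; q_2 = 0.50 × 1.05 × 5.25 = 2.756 m³/s
w_3 = (11.5 − 4.4)/2 = 3.55 m; q_3 = 0.41 × 0.55 × 3.55 = 0.8005 m³/s
Stations 1, 4 contribute zero (depth or velocity is 0).
Q = Σ qᵢ = 3.557 m³/s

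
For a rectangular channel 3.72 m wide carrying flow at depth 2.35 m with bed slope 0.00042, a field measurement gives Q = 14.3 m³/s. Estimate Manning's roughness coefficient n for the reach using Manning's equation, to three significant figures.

A = b·y = 3.72 × 2.35 = 8.742 m²
P = b + 2y = 3.72 + 2×2.35 = 8.420 m
R = A/P = 8.742/8.420 = 1.038 m
n = (1/Q)·A·R^(2/3)·S^(1/2) = (1/14.3) × 8.742 × 1.025 × 0.02049 = 0.01285

0.0128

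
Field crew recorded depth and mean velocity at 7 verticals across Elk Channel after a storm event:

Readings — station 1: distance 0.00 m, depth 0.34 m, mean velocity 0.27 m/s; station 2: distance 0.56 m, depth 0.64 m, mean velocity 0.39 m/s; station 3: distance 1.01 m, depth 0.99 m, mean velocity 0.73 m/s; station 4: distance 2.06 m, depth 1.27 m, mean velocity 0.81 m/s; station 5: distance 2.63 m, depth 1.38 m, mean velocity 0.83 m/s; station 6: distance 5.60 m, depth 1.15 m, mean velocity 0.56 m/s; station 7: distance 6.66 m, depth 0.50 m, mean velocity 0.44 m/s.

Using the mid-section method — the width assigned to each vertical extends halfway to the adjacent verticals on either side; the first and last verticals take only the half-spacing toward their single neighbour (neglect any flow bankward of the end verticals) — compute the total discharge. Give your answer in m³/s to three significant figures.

w_1 = (0.56 − 0.00)/2 = 0.28 m; q_1 = 0.27 × 0.34 × 0.28 = 0.02570 m³/s
w_2 = (1.01 − 0.00)/2 = 0.505 m; q_2 = 0.39 × 0.64 × 0.505 = 0.1260 m³/s
w_3 = (2.06 − 0.56)/2 = 0.75 m; q_3 = 0.73 × 0.99 × 0.75 = 0.5420 m³/s
w_4 = (2.63 − 1.01)/2 = 0.81 m; q_4 = 0.81 × 1.27 × 0.81 = 0.8332 m³/s
w_5 = (5.60 − 2.06)/2 = 1.77 m; q_5 = 0.83 × 1.38 × 1.77 = 2.027 m³/s
w_6 = (6.66 − 2.63)/2 = 2.015 m; q_6 = 0.56 × 1.15 × 2.015 = 1.298 m³/s
w_7 = (6.66 − 5.60)/2 = 0.53 m; q_7 = 0.44 × 0.50 × 0.53 = 0.1166 m³/s
Q = Σ qᵢ = 4.969 m³/s

4.97 m³/s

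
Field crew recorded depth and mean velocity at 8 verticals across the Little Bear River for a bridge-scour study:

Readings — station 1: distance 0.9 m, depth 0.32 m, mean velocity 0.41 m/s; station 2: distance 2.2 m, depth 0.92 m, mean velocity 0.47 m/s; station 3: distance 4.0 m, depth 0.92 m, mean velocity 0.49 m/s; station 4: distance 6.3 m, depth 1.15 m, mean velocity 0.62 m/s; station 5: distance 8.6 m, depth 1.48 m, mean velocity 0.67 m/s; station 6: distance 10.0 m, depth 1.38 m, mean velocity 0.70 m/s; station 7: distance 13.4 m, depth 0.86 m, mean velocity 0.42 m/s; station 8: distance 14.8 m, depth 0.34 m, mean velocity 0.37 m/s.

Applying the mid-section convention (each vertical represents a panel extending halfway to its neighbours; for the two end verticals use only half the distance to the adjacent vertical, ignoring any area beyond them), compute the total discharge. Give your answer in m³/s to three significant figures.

w_1 = (2.2 − 0.9)/2 = 0.65 m; q_1 = 0.41 × 0.32 × 0.65 = 0.08528 m³/s
w_2 = (4.0 − 0.9)/2 = 1.55 m; q_2 = 0.47 × 0.92 × 1.55 = 0.6702 m³/s
w_3 = (6.3 − 2.2)/2 = 2.05 m; q_3 = 0.49 × 0.92 × 2.05 = 0.9241 m³/s
w_4 = (8.6 − 4.0)/2 = 2.3 m; q_4 = 0.62 × 1.15 × 2.3 = 1.640 m³/s
w_5 = (10.0 − 6.3)/2 = 1.85 m; q_5 = 0.67 × 1.48 × 1.85 = 1.834 m³/s
w_6 = (13.4 − 8.6)/2 = 2.4 m; q_6 = 0.70 × 1.38 × 2.4 = 2.318 m³/s
w_7 = (14.8 − 10.0)/2 = 2.4 m; q_7 = 0.42 × 0.86 × 2.4 = 0.8669 m³/s
w_8 = (14.8 − 13.4)/2 = 0.7 m; q_8 = 0.37 × 0.34 × 0.7 = 0.08806 m³/s
Q = Σ qᵢ = 8.427 m³/s

8.43 m³/s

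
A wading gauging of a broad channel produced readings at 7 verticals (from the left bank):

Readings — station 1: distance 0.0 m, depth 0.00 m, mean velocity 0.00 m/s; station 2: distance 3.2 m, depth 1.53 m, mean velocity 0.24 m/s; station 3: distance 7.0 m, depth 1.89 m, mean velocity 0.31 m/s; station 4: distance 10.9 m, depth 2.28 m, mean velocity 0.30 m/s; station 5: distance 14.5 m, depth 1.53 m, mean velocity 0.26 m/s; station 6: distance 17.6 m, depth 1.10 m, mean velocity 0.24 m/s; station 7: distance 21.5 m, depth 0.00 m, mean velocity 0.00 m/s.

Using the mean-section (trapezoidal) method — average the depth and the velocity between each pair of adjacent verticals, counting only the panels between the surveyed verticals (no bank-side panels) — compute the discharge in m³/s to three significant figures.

Panel 1-2: Δb = 3.2 m, d̄ = (0.00+1.53)/2 = 0.765, v̄ = (0.00+0.24)/2 = 0.12 → q = 3.2×0.765×0.12 = 0.2938 m³/s
Panel 2-3: Δb = 3.8 m, d̄ = (1.53+1.89)/2 = 1.71, v̄ = (0.24+0.31)/2 = 0.275 → q = 3.8×1.71×0.275 = 1.787 m³/s
Panel 3-4: Δb = 3.9 m, d̄ = (1.89+2.28)/2 = 2.085, v̄ = (0.31+0.30)/2 = 0.305 → q = 3.9×2.085×0.305 = 2.480 m³/s
Panel 4-5: Δb = 3.6 m, d̄ = (2.28+1.53)/2 = 1.905, v̄ = (0.30+0.26)/2 = 0.28 → q = 3.6×1.905×0.28 = 1.920 m³/s
Panel 5-6: Δb = 3.1 m, d̄ = (1.53+1.10)/2 = 1.315, v̄ = (0.26+0.24)/2 = 0.25 → q = 3.1×1.315×0.25 = 1.019 m³/s
Panel 6-7: Δb = 3.9 m, d̄ = (1.10+0.00)/2 = 0.55, v̄ = (0.24+0.00)/2 = 0.12 → q = 3.9×0.55×0.12 = 0.2574 m³/s
Q = Σ q = 7.758 m³/s

7.76 m³/s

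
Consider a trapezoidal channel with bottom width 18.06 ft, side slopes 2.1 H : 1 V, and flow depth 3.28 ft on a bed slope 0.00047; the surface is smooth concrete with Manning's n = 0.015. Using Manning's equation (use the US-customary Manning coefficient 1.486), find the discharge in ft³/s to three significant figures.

320 ft³/s

A = (b + z·y)·y = (18.06 + 2.1×3.28)×3.28 = 81.83 ft²
P = b + 2y√(1+z²) = 18.06 + 2×3.28×√(1+2.1²) = 33.32 ft
R = A/P = 81.83/33.32 = 2.456 ft
Q = (1.486/n)·A·R^(2/3)·S^(1/2) = (1.486/0.015) × 81.83 × 2.456^(2/3) × 0.00047^(1/2) = 319.9 ft³/s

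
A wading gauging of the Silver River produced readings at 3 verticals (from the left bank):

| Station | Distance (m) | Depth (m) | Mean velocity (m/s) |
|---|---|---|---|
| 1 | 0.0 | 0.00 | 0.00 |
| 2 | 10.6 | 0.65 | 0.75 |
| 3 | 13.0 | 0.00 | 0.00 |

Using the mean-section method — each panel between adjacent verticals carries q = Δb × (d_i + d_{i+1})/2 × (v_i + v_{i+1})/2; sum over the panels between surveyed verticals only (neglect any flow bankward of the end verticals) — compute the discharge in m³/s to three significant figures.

Panel 1-2: Δb = 10.6 m, d̄ = (0.00+0.65)/2 = 0.325, v̄ = (0.00+0.75)/2 = 0.375 → q = 10.6×0.325×0.375 = 1.292 m³/s
Panel 2-3: Δb = 2.4 m, d̄ = (0.65+0.00)/2 = 0.325, v̄ = (0.75+0.00)/2 = 0.375 → q = 2.4×0.325×0.375 = 0.2925 m³/s
Q = Σ q = 1.584 m³/s

1.58 m³/s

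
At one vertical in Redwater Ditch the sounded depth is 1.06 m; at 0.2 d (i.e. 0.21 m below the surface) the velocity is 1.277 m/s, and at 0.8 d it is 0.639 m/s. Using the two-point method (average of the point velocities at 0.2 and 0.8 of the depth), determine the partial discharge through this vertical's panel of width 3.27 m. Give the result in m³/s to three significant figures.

3.32 m³/s

v̄ = (1.277 + 0.639) / 2 = 0.9580 m/s
q = v̄ × d × w = 0.9580 × 1.06 × 3.27 = 3.321 m³/s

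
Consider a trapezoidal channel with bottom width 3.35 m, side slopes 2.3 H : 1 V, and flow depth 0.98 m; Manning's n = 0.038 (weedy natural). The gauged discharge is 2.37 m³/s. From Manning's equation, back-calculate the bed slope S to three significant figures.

0.000464

A = (b + z·y)·y = (3.35 + 2.3×0.98)×0.98 = 5.492 m²
P = b + 2y√(1+z²) = 3.35 + 2×0.98×√(1+2.3²) = 8.266 m
R = A/P = 5.492/8.266 = 0.6644 m
S = (Q·n / (1·A·R^(2/3)))² = (2.37×0.038 / (1×5.492×0.7614))² = 0.0004638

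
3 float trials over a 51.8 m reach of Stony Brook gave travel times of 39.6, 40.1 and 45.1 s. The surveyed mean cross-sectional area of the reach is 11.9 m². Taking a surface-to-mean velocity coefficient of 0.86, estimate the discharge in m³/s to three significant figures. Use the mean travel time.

12.7 m³/s

t̄ = (39.6 + 40.1 + 45.1) / 3 = 41.6 s
v_surface = L / t̄ = 51.8 / 41.6 = 1.245 m/s
v_mean = 0.86 × 1.245 = 1.071 m/s
Q = A × v_mean = 11.9 × 1.071 = 12.74 m³/s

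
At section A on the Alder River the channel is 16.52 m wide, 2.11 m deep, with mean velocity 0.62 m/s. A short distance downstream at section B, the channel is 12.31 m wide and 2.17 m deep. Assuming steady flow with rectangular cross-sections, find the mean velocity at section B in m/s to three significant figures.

Q = A₁V₁ = (16.52×2.11) × 0.62 = 21.61 m³/s
A₂ = 12.31 × 2.17 = 26.71 m²
V₂ = Q/A₂ = 21.61/26.71 = 0.8090 m/s

0.809 m/s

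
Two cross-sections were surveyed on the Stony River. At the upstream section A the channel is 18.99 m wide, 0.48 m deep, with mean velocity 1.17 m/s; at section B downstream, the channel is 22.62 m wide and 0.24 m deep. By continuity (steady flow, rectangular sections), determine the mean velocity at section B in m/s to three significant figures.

Q = A₁V₁ = (18.99×0.48) × 1.17 = 10.66 m³/s
A₂ = 22.62 × 0.24 = 5.429 m²
V₂ = Q/A₂ = 10.66/5.429 = 1.964 m/s

1.96 m/s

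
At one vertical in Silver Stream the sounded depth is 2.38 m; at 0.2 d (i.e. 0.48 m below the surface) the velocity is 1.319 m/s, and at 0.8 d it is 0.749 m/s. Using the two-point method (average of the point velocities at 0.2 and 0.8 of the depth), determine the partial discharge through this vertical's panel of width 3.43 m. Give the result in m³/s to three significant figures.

v̄ = (1.319 + 0.749) / 2 = 1.034 m/s
q = v̄ × d × w = 1.034 × 2.38 × 3.43 = 8.441 m³/s

8.44 m³/s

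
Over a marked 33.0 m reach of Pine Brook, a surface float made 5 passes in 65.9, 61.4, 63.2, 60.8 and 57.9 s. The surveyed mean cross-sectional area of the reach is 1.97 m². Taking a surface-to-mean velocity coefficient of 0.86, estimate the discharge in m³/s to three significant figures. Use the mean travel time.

0.904 m³/s

t̄ = (65.9 + 61.4 + 63.2 + 60.8 + 57.9) / 5 = 61.84 s
v_surface = L / t̄ = 33.0 / 61.84 = 0.5336 m/s
v_mean = 0.86 × 0.5336 = 0.4589 m/s
Q = A × v_mean = 1.97 × 0.4589 = 0.9041 m³/s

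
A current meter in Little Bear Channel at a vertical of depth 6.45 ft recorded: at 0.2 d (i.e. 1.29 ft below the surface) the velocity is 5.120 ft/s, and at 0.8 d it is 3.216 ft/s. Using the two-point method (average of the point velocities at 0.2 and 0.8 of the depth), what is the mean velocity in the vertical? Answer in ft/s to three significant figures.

v̄ = (5.120 + 3.216) / 2 = 4.168 ft/s

4.17 ft/s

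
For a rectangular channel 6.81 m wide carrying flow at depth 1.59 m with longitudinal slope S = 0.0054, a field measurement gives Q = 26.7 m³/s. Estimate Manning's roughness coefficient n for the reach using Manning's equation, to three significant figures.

0.0314

A = b·y = 6.81 × 1.59 = 10.83 m²
P = b + 2y = 6.81 + 2×1.59 = 9.990 m
R = A/P = 10.83/9.990 = 1.084 m
n = (1/Q)·A·R^(2/3)·S^(1/2) = (1/26.7) × 10.83 × 1.055 × 0.07348 = 0.03144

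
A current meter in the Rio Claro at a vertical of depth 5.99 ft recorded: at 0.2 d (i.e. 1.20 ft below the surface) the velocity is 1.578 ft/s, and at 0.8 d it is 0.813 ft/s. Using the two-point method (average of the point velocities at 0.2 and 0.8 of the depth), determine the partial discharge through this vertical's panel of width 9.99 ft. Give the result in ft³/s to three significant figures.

v̄ = (1.578 + 0.813) / 2 = 1.196 ft/s
q = v̄ × d × w = 1.196 × 5.99 × 9.99 = 71.54 ft³/s

71.5 ft³/s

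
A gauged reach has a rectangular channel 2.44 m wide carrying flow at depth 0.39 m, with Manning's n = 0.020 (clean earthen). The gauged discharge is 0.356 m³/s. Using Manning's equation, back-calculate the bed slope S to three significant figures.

0.000284

A = b·y = 2.44 × 0.39 = 0.9516 m²
P = b + 2y = 2.44 + 2×0.39 = 3.220 m
R = A/P = 0.9516/3.220 = 0.2955 m
S = (Q·n / (1·A·R^(2/3)))² = (0.356×0.020 / (1×0.9516×0.4437))² = 0.0002844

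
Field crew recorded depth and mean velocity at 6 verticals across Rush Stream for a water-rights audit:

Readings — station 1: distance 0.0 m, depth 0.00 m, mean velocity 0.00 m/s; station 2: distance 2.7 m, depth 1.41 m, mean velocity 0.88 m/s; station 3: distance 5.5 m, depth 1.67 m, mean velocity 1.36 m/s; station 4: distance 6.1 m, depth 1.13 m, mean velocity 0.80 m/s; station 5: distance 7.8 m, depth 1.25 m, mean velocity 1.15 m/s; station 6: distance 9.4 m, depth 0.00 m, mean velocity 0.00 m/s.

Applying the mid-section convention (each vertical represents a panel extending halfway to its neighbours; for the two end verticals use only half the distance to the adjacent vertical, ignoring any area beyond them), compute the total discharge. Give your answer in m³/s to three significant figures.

10.7 m³/s

w_2 = (5.5 − 0.0)/2 = 2.75 m; q_2 = 0.88 × 1.41 × 2.75 = 3.412 m³/s
w_3 = (6.1 − 2.7)/2 = 1.7 m; q_3 = 1.36 × 1.67 × 1.7 = 3.861 m³/s
w_4 = (7.8 − 5.5)/2 = 1.15 m; q_4 = 0.80 × 1.13 × 1.15 = 1.040 m³/s
w_5 = (9.4 − 6.1)/2 = 1.65 m; q_5 = 1.15 × 1.25 × 1.65 = 2.372 m³/s
Stations 1, 6 contribute zero (depth or velocity is 0).
Q = Σ qᵢ = 10.68 m³/s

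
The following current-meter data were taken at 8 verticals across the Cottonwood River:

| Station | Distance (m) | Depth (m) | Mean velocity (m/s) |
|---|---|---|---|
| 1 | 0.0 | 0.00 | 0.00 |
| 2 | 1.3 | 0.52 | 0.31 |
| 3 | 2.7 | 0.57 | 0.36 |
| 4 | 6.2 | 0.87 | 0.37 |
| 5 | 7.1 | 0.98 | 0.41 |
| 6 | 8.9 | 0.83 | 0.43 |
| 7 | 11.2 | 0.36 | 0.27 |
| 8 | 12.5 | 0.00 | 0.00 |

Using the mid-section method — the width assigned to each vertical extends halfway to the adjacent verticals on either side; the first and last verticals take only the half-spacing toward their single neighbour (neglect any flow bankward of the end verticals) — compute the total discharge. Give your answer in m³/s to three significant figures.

w_2 = (2.7 − 0.0)/2 = 1.35 m; q_2 = 0.31 × 0.52 × 1.35 = 0.2176 m³/s
w_3 = (6.2 − 1.3)/2 = 2.45 m; q_3 = 0.36 × 0.57 × 2.45 = 0.5027 m³/s
w_4 = (7.1 − 2.7)/2 = 2.2 m; q_4 = 0.37 × 0.87 × 2.2 = 0.7082 m³/s
w_5 = (8.9 − 6.2)/2 = 1.35 m; q_5 = 0.41 × 0.98 × 1.35 = 0.5424 m³/s
w_6 = (11.2 − 7.1)/2 = 2.05 m; q_6 = 0.43 × 0.83 × 2.05 = 0.7316 m³/s
w_7 = (12.5 − 8.9)/2 = 1.8 m; q_7 = 0.27 × 0.36 × 1.8 = 0.1750 m³/s
Stations 1, 8 contribute zero (depth or velocity is 0).
Q = Σ qᵢ = 2.878 m³/s

2.88 m³/s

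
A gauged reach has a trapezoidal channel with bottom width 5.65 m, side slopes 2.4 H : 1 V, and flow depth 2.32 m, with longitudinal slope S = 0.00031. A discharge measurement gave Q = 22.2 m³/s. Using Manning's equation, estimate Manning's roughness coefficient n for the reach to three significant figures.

A = (b + z·y)·y = (5.65 + 2.4×2.32)×2.32 = 26.03 m²
P = b + 2y√(1+z²) = 5.65 + 2×2.32×√(1+2.4²) = 17.71 m
R = A/P = 26.03/17.71 = 1.469 m
n = (1/Q)·A·R^(2/3)·S^(1/2) = (1/22.2) × 26.03 × 1.292 × 0.01761 = 0.02668

0.0267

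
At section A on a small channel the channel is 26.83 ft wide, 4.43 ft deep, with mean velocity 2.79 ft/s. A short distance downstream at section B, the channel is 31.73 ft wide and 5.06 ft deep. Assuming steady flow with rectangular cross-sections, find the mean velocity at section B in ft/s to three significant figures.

2.07 ft/s

Q = A₁V₁ = (26.83×4.43) × 2.79 = 331.6 ft³/s
A₂ = 31.73 × 5.06 = 160.6 ft²
V₂ = Q/A₂ = 331.6/160.6 = 2.065 ft/s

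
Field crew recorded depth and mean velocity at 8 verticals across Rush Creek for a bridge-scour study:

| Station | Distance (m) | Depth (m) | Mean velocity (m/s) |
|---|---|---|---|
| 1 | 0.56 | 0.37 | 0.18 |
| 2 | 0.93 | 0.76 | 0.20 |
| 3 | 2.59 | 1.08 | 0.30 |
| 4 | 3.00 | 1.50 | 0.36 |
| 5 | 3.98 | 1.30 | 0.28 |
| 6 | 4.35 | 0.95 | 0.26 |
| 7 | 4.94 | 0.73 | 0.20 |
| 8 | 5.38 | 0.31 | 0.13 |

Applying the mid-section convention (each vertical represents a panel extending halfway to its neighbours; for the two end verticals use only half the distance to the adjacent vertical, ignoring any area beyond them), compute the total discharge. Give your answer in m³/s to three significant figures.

w_1 = (0.93 − 0.56)/2 = 0.185 m; q_1 = 0.18 × 0.37 × 0.185 = 0.01232 m³/s
w_2 = (2.59 − 0.56)/2 = 1.015 m; q_2 = 0.20 × 0.76 × 1.015 = 0.1543 m³/s
w_3 = (3.00 − 0.93)/2 = 1.035 m; q_3 = 0.30 × 1.08 × 1.035 = 0.3353 m³/s
w_4 = (3.98 − 2.59)/2 = 0.695 m; q_4 = 0.36 × 1.50 × 0.695 = 0.3753 m³/s
w_5 = (4.35 − 3.00)/2 = 0.675 m; q_5 = 0.28 × 1.30 × 0.675 = 0.2457 m³/s
w_6 = (4.94 − 3.98)/2 = 0.48 m; q_6 = 0.26 × 0.95 × 0.48 = 0.1186 m³/s
w_7 = (5.38 − 4.35)/2 = 0.515 m; q_7 = 0.20 × 0.73 × 0.515 = 0.07519 m³/s
w_8 = (5.38 − 4.94)/2 = 0.22 m; q_8 = 0.13 × 0.31 × 0.22 = 0.008866 m³/s
Q = Σ qᵢ = 1.326 m³/s

1.33 m³/s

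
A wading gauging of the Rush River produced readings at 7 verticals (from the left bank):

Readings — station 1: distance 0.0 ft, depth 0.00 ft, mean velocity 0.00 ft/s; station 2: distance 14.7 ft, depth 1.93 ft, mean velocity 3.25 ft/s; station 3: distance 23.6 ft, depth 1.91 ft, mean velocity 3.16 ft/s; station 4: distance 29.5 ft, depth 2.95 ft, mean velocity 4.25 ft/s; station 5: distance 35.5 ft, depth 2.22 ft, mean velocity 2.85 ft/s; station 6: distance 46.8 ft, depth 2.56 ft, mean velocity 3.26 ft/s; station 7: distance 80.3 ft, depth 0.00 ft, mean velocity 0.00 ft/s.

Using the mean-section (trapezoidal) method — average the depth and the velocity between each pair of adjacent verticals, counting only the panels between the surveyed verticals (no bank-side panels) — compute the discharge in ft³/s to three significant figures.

Panel 1-2: Δb = 14.7 ft, d̄ = (0.00+1.93)/2 = 0.965, v̄ = (0.00+3.25)/2 = 1.625 → q = 14.7×0.965×1.625 = 23.05 ft³/s
Panel 2-3: Δb = 8.9 ft, d̄ = (1.93+1.91)/2 = 1.92, v̄ = (3.25+3.16)/2 = 3.205 → q = 8.9×1.92×3.205 = 54.77 ft³/s
Panel 3-4: Δb = 5.9 ft, d̄ = (1.91+2.95)/2 = 2.43, v̄ = (3.16+4.25)/2 = 3.705 → q = 5.9×2.43×3.705 = 53.12 ft³/s
Panel 4-5: Δb = 6 ft, d̄ = (2.95+2.22)/2 = 2.585, v̄ = (4.25+2.85)/2 = 3.55 → q = 6×2.585×3.55 = 55.06 ft³/s
Panel 5-6: Δb = 11.3 ft, d̄ = (2.22+2.56)/2 = 2.39, v̄ = (2.85+3.26)/2 = 3.055 → q = 11.3×2.39×3.055 = 82.51 ft³/s
Panel 6-7: Δb = 33.5 ft, d̄ = (2.56+0.00)/2 = 1.28, v̄ = (3.26+0.00)/2 = 1.63 → q = 33.5×1.28×1.63 = 69.89 ft³/s
Q = Σ q = 338.4 ft³/s

338 ft³/s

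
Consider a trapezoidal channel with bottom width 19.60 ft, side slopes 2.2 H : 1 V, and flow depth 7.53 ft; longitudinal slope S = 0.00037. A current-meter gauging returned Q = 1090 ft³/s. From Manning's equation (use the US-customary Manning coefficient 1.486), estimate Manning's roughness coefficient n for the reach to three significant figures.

0.0205

A = (b + z·y)·y = (19.60 + 2.2×7.53)×7.53 = 272.3 ft²
P = b + 2y√(1+z²) = 19.60 + 2×7.53×√(1+2.2²) = 55.99 ft
R = A/P = 272.3/55.99 = 4.864 ft
n = (1.486/Q)·A·R^(2/3)·S^(1/2) = (1.486/1090) × 272.3 × 2.871 × 0.01924 = 0.02050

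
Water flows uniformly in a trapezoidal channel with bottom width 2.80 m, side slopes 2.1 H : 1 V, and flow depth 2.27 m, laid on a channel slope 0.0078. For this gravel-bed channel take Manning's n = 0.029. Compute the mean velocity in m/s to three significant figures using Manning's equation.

A = (b + z·y)·y = (2.80 + 2.1×2.27)×2.27 = 17.18 m²
P = b + 2y√(1+z²) = 2.80 + 2×2.27×√(1+2.1²) = 13.36 m
R = A/P = 17.18/13.36 = 1.286 m
Q = (1/n)·A·R^(2/3)·S^(1/2) = (1/0.029) × 17.18 × 1.286^(2/3) × 0.0078^(1/2) = 61.85 m³/s
V = Q/A = 61.85/17.18 = 3.601 m/s

3.60 m/s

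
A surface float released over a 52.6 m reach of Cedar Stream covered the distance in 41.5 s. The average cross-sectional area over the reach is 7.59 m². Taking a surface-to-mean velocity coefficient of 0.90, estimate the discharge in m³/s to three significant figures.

8.66 m³/s

v_surface = L / t̄ = 52.6 / 41.5 = 1.267 m/s
v_mean = 0.90 × 1.267 = 1.141 m/s
Q = A × v_mean = 7.59 × 1.141 = 8.658 m³/s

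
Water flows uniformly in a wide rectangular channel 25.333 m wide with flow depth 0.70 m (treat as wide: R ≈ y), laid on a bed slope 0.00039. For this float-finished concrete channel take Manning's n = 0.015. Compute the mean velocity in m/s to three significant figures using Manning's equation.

A = b·y = 25.333 × 0.70 = 17.73 m²
Wide channel: R ≈ y = 0.70 m
Q = (1/n)·A·R^(2/3)·S^(1/2) = (1/0.015) × 17.73 × 0.7000^(2/3) × 0.00039^(1/2) = 18.41 m³/s
V = Q/A = 18.41/17.73 = 1.038 m/s

1.04 m/s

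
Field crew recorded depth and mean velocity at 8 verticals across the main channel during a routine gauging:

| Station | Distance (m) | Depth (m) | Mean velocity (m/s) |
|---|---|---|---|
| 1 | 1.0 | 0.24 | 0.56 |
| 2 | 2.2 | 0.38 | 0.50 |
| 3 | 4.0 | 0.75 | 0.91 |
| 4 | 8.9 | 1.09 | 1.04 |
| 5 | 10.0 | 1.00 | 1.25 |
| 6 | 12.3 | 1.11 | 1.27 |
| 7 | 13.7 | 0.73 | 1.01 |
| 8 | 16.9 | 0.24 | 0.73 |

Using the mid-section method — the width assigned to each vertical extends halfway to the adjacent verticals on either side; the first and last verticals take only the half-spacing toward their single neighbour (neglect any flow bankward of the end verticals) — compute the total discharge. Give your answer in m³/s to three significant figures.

w_1 = (2.2 − 1.0)/2 = 0.6 m; q_1 = 0.56 × 0.24 × 0.6 = 0.08064 m³/s
w_2 = (4.0 − 1.0)/2 = 1.5 m; q_2 = 0.50 × 0.38 × 1.5 = 0.2850 m³/s
w_3 = (8.9 − 2.2)/2 = 3.35 m; q_3 = 0.91 × 0.75 × 3.35 = 2.286 m³/s
w_4 = (10.0 − 4.0)/2 = 3 m; q_4 = 1.04 × 1.09 × 3 = 3.401 m³/s
w_5 = (12.3 − 8.9)/2 = 1.7 m; q_5 = 1.25 × 1.00 × 1.7 = 2.125 m³/s
w_6 = (13.7 − 10.0)/2 = 1.85 m; q_6 = 1.27 × 1.11 × 1.85 = 2.608 m³/s
w_7 = (16.9 − 12.3)/2 = 2.3 m; q_7 = 1.01 × 0.73 × 2.3 = 1.696 m³/s
w_8 = (16.9 − 13.7)/2 = 1.6 m; q_8 = 0.73 × 0.24 × 1.6 = 0.2803 m³/s
Q = Σ qᵢ = 12.76 m³/s

12.8 m³/s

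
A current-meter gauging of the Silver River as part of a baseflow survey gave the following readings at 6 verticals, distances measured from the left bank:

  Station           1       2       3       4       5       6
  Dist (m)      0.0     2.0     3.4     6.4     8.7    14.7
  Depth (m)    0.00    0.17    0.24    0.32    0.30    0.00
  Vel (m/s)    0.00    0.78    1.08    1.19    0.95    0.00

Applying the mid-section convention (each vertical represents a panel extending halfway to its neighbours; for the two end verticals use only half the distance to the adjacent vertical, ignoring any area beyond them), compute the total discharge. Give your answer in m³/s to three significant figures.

w_2 = (3.4 − 0.0)/2 = 1.7 m; q_2 = 0.78 × 0.17 × 1.7 = 0.2254 m³/s
w_3 = (6.4 − 2.0)/2 = 2.2 m; q_3 = 1.08 × 0.24 × 2.2 = 0.5702 m³/s
w_4 = (8.7 − 3.4)/2 = 2.65 m; q_4 = 1.19 × 0.32 × 2.65 = 1.009 m³/s
w_5 = (14.7 − 6.4)/2 = 4.15 m; q_5 = 0.95 × 0.30 × 4.15 = 1.183 m³/s
Stations 1, 6 contribute zero (depth or velocity is 0).
Q = Σ qᵢ = 2.988 m³/s

2.99 m³/s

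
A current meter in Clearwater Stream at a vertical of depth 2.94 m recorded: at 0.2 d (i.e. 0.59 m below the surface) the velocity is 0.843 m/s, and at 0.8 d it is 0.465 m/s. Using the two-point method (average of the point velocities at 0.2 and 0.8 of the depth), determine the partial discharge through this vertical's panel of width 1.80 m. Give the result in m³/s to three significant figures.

3.46 m³/s

v̄ = (0.843 + 0.465) / 2 = 0.6540 m/s
q = v̄ × d × w = 0.6540 × 2.94 × 1.80 = 3.461 m³/s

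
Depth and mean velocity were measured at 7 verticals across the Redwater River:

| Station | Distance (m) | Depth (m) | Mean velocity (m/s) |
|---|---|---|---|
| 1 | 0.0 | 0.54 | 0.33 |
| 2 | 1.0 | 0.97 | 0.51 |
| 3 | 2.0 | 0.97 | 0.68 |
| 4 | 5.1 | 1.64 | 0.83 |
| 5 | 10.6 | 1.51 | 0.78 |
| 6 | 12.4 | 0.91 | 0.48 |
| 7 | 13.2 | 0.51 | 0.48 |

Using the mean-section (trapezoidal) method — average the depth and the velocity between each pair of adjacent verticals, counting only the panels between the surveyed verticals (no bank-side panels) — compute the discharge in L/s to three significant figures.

12600 L/s

Panel 1-2: Δb = 1 m, d̄ = (0.54+0.97)/2 = 0.755, v̄ = (0.33+0.51)/2 = 0.42 → q = 1×0.755×0.42 = 0.3171 m³/s
Panel 2-3: Δb = 1 m, d̄ = (0.97+0.97)/2 = 0.97, v̄ = (0.51+0.68)/2 = 0.595 → q = 1×0.97×0.595 = 0.5772 m³/s
Panel 3-4: Δb = 3.1 m, d̄ = (0.97+1.64)/2 = 1.305, v̄ = (0.68+0.83)/2 = 0.755 → q = 3.1×1.305×0.755 = 3.054 m³/s
Panel 4-5: Δb = 5.5 m, d̄ = (1.64+1.51)/2 = 1.575, v̄ = (0.83+0.78)/2 = 0.805 → q = 5.5×1.575×0.805 = 6.973 m³/s
Panel 5-6: Δb = 1.8 m, d̄ = (1.51+0.91)/2 = 1.21, v̄ = (0.78+0.48)/2 = 0.63 → q = 1.8×1.21×0.63 = 1.372 m³/s
Panel 6-7: Δb = 0.8 m, d̄ = (0.91+0.51)/2 = 0.71, v̄ = (0.48+0.48)/2 = 0.48 → q = 0.8×0.71×0.48 = 0.2726 m³/s
Q = Σ q = 12.57 m³/s
= 12.57 × 1000 = 12570 L/s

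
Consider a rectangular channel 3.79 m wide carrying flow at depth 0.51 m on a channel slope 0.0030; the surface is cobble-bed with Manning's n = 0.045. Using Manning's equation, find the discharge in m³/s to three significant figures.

A = b·y = 3.79 × 0.51 = 1.933 m²
P = b + 2y = 3.79 + 2×0.51 = 4.810 m
R = A/P = 1.933/4.810 = 0.4019 m
Q = (1/n)·A·R^(2/3)·S^(1/2) = (1/0.045) × 1.933 × 0.4019^(2/3) × 0.0030^(1/2) = 1.281 m³/s

1.28 m³/s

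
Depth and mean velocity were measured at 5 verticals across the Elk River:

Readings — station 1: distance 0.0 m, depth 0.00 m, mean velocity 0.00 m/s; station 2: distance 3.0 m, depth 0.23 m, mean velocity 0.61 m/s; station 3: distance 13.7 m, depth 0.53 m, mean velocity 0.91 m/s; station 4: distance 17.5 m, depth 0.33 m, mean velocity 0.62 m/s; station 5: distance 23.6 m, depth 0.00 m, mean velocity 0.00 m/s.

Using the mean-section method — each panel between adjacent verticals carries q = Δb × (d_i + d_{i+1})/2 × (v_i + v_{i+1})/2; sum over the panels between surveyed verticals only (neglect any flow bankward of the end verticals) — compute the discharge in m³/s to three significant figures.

4.76 m³/s

Panel 1-2: Δb = 3 m, d̄ = (0.00+0.23)/2 = 0.115, v̄ = (0.00+0.61)/2 = 0.305 → q = 3×0.115×0.305 = 0.1052 m³/s
Panel 2-3: Δb = 10.7 m, d̄ = (0.23+0.53)/2 = 0.38, v̄ = (0.61+0.91)/2 = 0.76 → q = 10.7×0.38×0.76 = 3.090 m³/s
Panel 3-4: Δb = 3.8 m, d̄ = (0.53+0.33)/2 = 0.43, v̄ = (0.91+0.62)/2 = 0.765 → q = 3.8×0.43×0.765 = 1.250 m³/s
Panel 4-5: Δb = 6.1 m, d̄ = (0.33+0.00)/2 = 0.165, v̄ = (0.62+0.00)/2 = 0.31 → q = 6.1×0.165×0.31 = 0.3120 m³/s
Q = Σ q = 4.757 m³/s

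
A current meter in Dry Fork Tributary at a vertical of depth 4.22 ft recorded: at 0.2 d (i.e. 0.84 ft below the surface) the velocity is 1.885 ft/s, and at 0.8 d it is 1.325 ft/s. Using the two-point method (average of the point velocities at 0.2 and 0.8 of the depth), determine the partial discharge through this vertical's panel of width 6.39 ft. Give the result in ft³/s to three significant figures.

v̄ = (1.885 + 1.325) / 2 = 1.605 ft/s
q = v̄ × d × w = 1.605 × 4.22 × 6.39 = 43.28 ft³/s

43.3 ft³/s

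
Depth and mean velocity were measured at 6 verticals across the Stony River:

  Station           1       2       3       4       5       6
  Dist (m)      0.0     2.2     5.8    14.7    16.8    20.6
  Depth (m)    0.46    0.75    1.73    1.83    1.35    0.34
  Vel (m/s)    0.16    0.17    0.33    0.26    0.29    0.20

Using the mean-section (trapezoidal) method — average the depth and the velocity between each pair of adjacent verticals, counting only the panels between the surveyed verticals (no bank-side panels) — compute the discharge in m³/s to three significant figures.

7.71 m³/s

Panel 1-2: Δb = 2.2 m, d̄ = (0.46+0.75)/2 = 0.605, v̄ = (0.16+0.17)/2 = 0.165 → q = 2.2×0.605×0.165 = 0.2196 m³/s
Panel 2-3: Δb = 3.6 m, d̄ = (0.75+1.73)/2 = 1.24, v̄ = (0.17+0.33)/2 = 0.25 → q = 3.6×1.24×0.25 = 1.116 m³/s
Panel 3-4: Δb = 8.9 m, d̄ = (1.73+1.83)/2 = 1.78, v̄ = (0.33+0.26)/2 = 0.295 → q = 8.9×1.78×0.295 = 4.673 m³/s
Panel 4-5: Δb = 2.1 m, d̄ = (1.83+1.35)/2 = 1.59, v̄ = (0.26+0.29)/2 = 0.275 → q = 2.1×1.59×0.275 = 0.9182 m³/s
Panel 5-6: Δb = 3.8 m, d̄ = (1.35+0.34)/2 = 0.845, v̄ = (0.29+0.20)/2 = 0.245 → q = 3.8×0.845×0.245 = 0.7867 m³/s
Q = Σ q = 7.714 m³/s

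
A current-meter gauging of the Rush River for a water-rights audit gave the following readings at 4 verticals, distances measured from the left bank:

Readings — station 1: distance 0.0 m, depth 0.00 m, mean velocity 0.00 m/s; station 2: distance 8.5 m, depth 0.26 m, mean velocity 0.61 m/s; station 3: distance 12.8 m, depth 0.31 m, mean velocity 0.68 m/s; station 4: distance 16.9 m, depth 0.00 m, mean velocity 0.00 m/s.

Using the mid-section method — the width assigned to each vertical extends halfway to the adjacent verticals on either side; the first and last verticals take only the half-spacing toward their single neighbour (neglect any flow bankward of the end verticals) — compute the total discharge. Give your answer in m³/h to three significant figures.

6840 m³/h

w_2 = (12.8 − 0.0)/2 = 6.4 m; q_2 = 0.61 × 0.26 × 6.4 = 1.015 m³/s
w_3 = (16.9 − 8.5)/2 = 4.2 m; q_3 = 0.68 × 0.31 × 4.2 = 0.8854 m³/s
Stations 1, 4 contribute zero (depth or velocity is 0).
Q = Σ qᵢ = 1.900 m³/s
= 1.900 × 3600 = 6841 m³/h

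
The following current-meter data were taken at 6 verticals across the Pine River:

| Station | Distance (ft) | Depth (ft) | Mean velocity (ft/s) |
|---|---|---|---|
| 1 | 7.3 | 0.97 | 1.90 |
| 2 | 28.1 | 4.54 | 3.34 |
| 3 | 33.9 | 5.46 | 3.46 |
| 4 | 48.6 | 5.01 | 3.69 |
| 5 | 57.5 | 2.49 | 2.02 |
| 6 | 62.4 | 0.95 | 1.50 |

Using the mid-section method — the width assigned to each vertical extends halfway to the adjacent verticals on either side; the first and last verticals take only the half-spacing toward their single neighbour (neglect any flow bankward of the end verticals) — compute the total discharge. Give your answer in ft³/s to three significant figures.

w_1 = (28.1 − 7.3)/2 = 10.4 ft; q_1 = 1.90 × 0.97 × 10.4 = 19.17 ft³/s
w_2 = (33.9 − 7.3)/2 = 13.3 ft; q_2 = 3.34 × 4.54 × 13.3 = 201.7 ft³/s
w_3 = (48.6 − 28.1)/2 = 10.25 ft; q_3 = 3.46 × 5.46 × 10.25 = 193.6 ft³/s
w_4 = (57.5 − 33.9)/2 = 11.8 ft; q_4 = 3.69 × 5.01 × 11.8 = 218.1 ft³/s
w_5 = (62.4 − 48.6)/2 = 6.9 ft; q_5 = 2.02 × 2.49 × 6.9 = 34.71 ft³/s
w_6 = (62.4 − 57.5)/2 = 2.45 ft; q_6 = 1.50 × 0.95 × 2.45 = 3.491 ft³/s
Q = Σ qᵢ = 670.8 ft³/s

671 ft³/s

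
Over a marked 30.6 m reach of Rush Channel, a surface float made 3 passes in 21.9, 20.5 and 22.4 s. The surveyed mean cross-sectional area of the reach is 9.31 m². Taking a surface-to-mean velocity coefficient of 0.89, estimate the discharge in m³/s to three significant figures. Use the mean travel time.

11.7 m³/s

t̄ = (21.9 + 20.5 + 22.4) / 3 = 21.6 s
v_surface = L / t̄ = 30.6 / 21.6 = 1.417 m/s
v_mean = 0.89 × 1.417 = 1.261 m/s
Q = A × v_mean = 9.31 × 1.261 = 11.74 m³/s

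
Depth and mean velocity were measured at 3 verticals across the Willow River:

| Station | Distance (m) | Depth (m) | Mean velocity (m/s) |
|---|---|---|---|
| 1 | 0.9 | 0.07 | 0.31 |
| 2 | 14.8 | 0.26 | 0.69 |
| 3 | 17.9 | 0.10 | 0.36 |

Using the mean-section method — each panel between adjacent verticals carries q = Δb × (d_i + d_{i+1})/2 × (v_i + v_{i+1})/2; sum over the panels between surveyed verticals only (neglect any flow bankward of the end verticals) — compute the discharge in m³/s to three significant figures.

Panel 1-2: Δb = 13.9 m, d̄ = (0.07+0.26)/2 = 0.165, v̄ = (0.31+0.69)/2 = 0.5 → q = 13.9×0.165×0.5 = 1.147 m³/s
Panel 2-3: Δb = 3.1 m, d̄ = (0.26+0.10)/2 = 0.18, v̄ = (0.69+0.36)/2 = 0.525 → q = 3.1×0.18×0.525 = 0.2930 m³/s
Q = Σ q = 1.440 m³/s

1.44 m³/s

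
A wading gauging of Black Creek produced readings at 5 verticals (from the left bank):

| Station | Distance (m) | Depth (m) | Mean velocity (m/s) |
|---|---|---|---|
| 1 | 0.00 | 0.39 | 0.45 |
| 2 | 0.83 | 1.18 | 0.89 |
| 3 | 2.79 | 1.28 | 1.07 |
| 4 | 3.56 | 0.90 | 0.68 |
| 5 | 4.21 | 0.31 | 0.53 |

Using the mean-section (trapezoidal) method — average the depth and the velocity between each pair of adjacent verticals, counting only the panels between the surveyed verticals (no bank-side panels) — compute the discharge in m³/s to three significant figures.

3.77 m³/s

Panel 1-2: Δb = 0.83 m, d̄ = (0.39+1.18)/2 = 0.785, v̄ = (0.45+0.89)/2 = 0.67 → q = 0.83×0.785×0.67 = 0.4365 m³/s
Panel 2-3: Δb = 1.96 m, d̄ = (1.18+1.28)/2 = 1.23, v̄ = (0.89+1.07)/2 = 0.98 → q = 1.96×1.23×0.98 = 2.363 m³/s
Panel 3-4: Δb = 0.77 m, d̄ = (1.28+0.90)/2 = 1.09, v̄ = (1.07+0.68)/2 = 0.875 → q = 0.77×1.09×0.875 = 0.7344 m³/s
Panel 4-5: Δb = 0.65 m, d̄ = (0.90+0.31)/2 = 0.605, v̄ = (0.68+0.53)/2 = 0.605 → q = 0.65×0.605×0.605 = 0.2379 m³/s
Q = Σ q = 3.771 m³/s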